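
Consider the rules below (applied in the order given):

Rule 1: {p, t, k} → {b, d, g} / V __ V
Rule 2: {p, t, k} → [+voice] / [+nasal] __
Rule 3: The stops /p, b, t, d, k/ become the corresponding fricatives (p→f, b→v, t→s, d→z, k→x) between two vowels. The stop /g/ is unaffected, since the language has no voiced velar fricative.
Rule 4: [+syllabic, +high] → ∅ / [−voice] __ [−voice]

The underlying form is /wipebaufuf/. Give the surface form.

wivevauff

Rule 1 (intervocalic voicing): /p/ is a voiceless stop between vowels /i/ and /e/, so it voices to [b]. /wipebaufuf/ → wibebaufuf.
Rule 2 (post-nasal voicing): no segment meets the environment; /wibebaufuf/ is unchanged.
Rule 3 (intervocalic spirantization): /b/ is a stop between vowels /i/ and /e/, so it spirantizes to the fricative [v]. /b/ is a stop between vowels /e/ and /a/, so it spirantizes to the fricative [v]. /wibebaufuf/ → wivevaufuf.
Rule 4 (high vowel syncope): /u/ is a high vowel flanked by voiceless consonants /f/ and /f/, so it deletes. /wivevaufuf/ → wivevauff.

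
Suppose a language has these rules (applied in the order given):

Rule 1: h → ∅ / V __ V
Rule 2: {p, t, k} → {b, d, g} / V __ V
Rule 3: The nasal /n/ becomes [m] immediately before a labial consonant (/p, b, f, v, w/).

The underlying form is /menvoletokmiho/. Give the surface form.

memvoledokmio

Rule 1 (intervocalic h-deletion): /h/ occurs between vowels /i/ and /o/, so it deletes. /menvoletokmiho/ → menvoletokmio.
Rule 2 (intervocalic voicing): /t/ is a voiceless stop between vowels /e/ and /o/, so it voices to [d]. /menvoletokmio/ → menvoledokmio.
Rule 3 (nasal place assimilation): /n/ precedes the labial consonant /v/, so it assimilates in place to [m]. /menvoledokmio/ → memvoledokmio.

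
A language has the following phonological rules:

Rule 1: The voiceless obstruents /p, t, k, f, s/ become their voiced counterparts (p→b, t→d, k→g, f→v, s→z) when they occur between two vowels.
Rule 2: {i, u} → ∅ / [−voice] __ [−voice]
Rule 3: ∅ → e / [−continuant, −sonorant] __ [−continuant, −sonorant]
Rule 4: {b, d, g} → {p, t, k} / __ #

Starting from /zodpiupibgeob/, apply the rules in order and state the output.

Rule 1 (intervocalic voicing): /p/ is a voiceless obstruent between vowels /u/ and /i/, so it voices to [b]. /zodpiupibgeob/ → zodpiubibgeob.
Rule 2 (high vowel syncope): no segment meets the environment; /zodpiubibgeob/ is unchanged.
Rule 3 (stop-cluster e-epenthesis): /d/ and /p/ form a stop–stop cluster, so [e] is inserted between them. /b/ and /g/ form a stop–stop cluster, so [e] is inserted between them. /zodpiubibgeob/ → zodepiubibegeob.
Rule 4 (final devoicing): /b/ is a voiced stop in word-final position, so it devoices to [p]. /zodepiubibegeob/ → zodepiubibegeop.

zodepiubibegeop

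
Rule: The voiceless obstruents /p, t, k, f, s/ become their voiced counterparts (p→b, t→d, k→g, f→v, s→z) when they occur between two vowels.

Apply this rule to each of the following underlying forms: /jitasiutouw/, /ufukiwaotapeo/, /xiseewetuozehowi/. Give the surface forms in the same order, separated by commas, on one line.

/jitasiutouw/: /t/ is a voiceless obstruent between vowels /i/ and /a/, so it voices to [d]. /s/ is a voiceless obstruent between vowels /a/ and /i/, so it voices to [z]. /t/ is a voiceless obstruent between vowels /u/ and /o/, so it voices to [d]. → [jidaziudouw].
/ufukiwaotapeo/: /f/ is a voiceless obstruent between vowels /u/ and /u/, so it voices to [v]. /k/ is a voiceless obstruent between vowels /u/ and /i/, so it voices to [g]. /t/ is a voiceless obstruent between vowels /o/ and /a/, so it voices to [d]. /p/ is a voiceless obstruent between vowels /a/ and /e/, so it voices to [b]. → [uvugiwaodabeo].
/xiseewetuozehowi/: /s/ is a voiceless obstruent between vowels /i/ and /e/, so it voices to [z]. /t/ is a voiceless obstruent between vowels /e/ and /u/, so it voices to [d]. → [xizeeweduozehowi].

jidaziudouw, uvugiwaodabeo, xizeeweduozehowi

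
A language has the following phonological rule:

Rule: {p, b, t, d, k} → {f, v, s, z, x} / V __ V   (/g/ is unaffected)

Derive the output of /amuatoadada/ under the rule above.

amuasoazaza

/t/ is a stop between vowels /a/ and /o/, so it spirantizes to the fricative [s].
/d/ is a stop between vowels /a/ and /a/, so it spirantizes to the fricative [z].
/d/ is a stop between vowels /a/ and /a/, so it spirantizes to the fricative [z].
Surface form: [amuasoazaza].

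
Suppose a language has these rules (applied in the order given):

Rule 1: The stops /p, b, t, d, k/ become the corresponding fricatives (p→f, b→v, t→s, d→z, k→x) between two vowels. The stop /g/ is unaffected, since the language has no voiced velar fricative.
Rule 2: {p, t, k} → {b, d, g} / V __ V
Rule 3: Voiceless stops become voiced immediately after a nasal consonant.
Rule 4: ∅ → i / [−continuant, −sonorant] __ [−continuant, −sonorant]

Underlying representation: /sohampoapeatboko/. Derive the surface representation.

Rule 1 (intervocalic spirantization): /p/ is a stop between vowels /a/ and /e/, so it spirantizes to the fricative [f]. /k/ is a stop between vowels /o/ and /o/, so it spirantizes to the fricative [x]. /sohampoapeatboko/ → sohampoafeatboxo.
Rule 2 (intervocalic voicing): no segment meets the environment; /sohampoafeatboxo/ is unchanged.
Rule 3 (post-nasal voicing): /p/ is a voiceless stop immediately after the nasal /m/, so it voices to [b]. /sohampoafeatboxo/ → sohamboafeatboxo.
Rule 4 (stop-cluster i-epenthesis): /t/ and /b/ form a stop–stop cluster, so [i] is inserted between them. /sohamboafeatboxo/ → sohamboafeatiboxo.

sohamboafeatiboxo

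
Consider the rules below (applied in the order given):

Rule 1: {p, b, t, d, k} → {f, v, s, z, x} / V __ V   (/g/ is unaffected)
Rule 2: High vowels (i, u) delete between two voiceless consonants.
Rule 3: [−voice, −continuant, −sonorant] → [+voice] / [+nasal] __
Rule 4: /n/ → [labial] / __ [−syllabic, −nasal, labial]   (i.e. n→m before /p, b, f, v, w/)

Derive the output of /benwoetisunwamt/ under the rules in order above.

bemwoessumwamd

Rule 1 (intervocalic spirantization): /t/ is a stop between vowels /e/ and /i/, so it spirantizes to the fricative [s]. /benwoetisunwamt/ → benwoesisunwamt.
Rule 2 (high vowel syncope): /i/ is a high vowel flanked by voiceless consonants /s/ and /s/, so it deletes. /benwoesisunwamt/ → benwoessunwamt.
Rule 3 (post-nasal voicing): /t/ is a voiceless stop immediately after the nasal /m/, so it voices to [d]. /benwoessunwamt/ → benwoessunwamd.
Rule 4 (nasal place assimilation): /n/ precedes the labial consonant /w/, so it assimilates in place to [m]. /n/ precedes the labial consonant /w/, so it assimilates in place to [m]. /benwoessunwamd/ → bemwoessumwamd.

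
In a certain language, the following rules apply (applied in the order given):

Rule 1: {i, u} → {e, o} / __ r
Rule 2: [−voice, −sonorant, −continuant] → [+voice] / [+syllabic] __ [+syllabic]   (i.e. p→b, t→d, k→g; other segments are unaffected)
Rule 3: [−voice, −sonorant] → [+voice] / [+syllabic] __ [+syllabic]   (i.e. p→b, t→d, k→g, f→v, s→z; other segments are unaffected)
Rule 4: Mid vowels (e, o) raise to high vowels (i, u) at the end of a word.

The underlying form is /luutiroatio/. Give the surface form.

luuderoadiu

Rule 1 (pre-rhotic lowering): /i/ is a high vowel immediately before /r/, so it lowers to [e]. /luutiroatio/ → luuteroatio.
Rule 2 (intervocalic voicing): /t/ is a voiceless stop between vowels /u/ and /e/, so it voices to [d]. /t/ is a voiceless stop between vowels /a/ and /i/, so it voices to [d]. /luuteroatio/ → luuderoadio.
Rule 3 (intervocalic voicing): no segment meets the environment; /luuderoadio/ is unchanged.
Rule 4 (final vowel raising): /o/ is a mid vowel in word-final position, so it raises to [u]. /luuderoadio/ → luuderoadiu.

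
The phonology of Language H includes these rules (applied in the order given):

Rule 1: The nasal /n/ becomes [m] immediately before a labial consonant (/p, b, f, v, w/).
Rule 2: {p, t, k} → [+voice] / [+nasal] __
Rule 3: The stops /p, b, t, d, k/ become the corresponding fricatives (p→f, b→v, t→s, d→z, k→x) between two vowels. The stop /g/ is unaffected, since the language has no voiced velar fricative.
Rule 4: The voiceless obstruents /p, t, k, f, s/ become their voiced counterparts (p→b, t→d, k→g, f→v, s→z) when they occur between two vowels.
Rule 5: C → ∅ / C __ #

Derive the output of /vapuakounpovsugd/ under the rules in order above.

vavuaxoumbovsug

Rule 1 (nasal place assimilation): /n/ precedes the labial consonant /p/, so it assimilates in place to [m]. /vapuakounpovsugd/ → vapuakoumpovsugd.
Rule 2 (post-nasal voicing): /p/ is a voiceless stop immediately after the nasal /m/, so it voices to [b]. /vapuakoumpovsugd/ → vapuakoumbovsugd.
Rule 3 (intervocalic spirantization): /p/ is a stop between vowels /a/ and /u/, so it spirantizes to the fricative [f]. /k/ is a stop between vowels /a/ and /o/, so it spirantizes to the fricative [x]. /vapuakoumbovsugd/ → vafuaxoumbovsugd.
Rule 4 (intervocalic voicing): /f/ is a voiceless obstruent between vowels /a/ and /u/, so it voices to [v]. /vafuaxoumbovsugd/ → vavuaxoumbovsugd.
Rule 5 (final cluster simplification): /d/ is the second consonant of a word-final cluster /gd/, so it deletes. /vavuaxoumbovsugd/ → vavuaxoumbovsug.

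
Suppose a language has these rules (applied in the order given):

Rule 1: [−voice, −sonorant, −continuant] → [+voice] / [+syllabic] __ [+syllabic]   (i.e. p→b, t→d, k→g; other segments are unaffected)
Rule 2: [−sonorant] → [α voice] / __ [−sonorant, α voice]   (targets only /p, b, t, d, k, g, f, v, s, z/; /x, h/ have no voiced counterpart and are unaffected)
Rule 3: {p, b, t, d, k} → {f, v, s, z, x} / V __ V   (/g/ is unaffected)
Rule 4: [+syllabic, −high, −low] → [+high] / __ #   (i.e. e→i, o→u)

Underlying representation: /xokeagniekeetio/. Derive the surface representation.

Rule 1 (intervocalic voicing): /k/ is a voiceless stop between vowels /o/ and /e/, so it voices to [g]. /k/ is a voiceless stop between vowels /e/ and /e/, so it voices to [g]. /t/ is a voiceless stop between vowels /e/ and /i/, so it voices to [d]. /xokeagniekeetio/ → xogeagniegeedio.
Rule 2 (regressive voicing assimilation): no segment meets the environment; /xogeagniegeedio/ is unchanged.
Rule 3 (intervocalic spirantization): /d/ is a stop between vowels /e/ and /i/, so it spirantizes to the fricative [z]. /xogeagniegeedio/ → xogeagniegeezio.
Rule 4 (final vowel raising): /o/ is a mid vowel in word-final position, so it raises to [u]. /xogeagniegeezio/ → xogeagniegeeziu.

xogeagniegeeziu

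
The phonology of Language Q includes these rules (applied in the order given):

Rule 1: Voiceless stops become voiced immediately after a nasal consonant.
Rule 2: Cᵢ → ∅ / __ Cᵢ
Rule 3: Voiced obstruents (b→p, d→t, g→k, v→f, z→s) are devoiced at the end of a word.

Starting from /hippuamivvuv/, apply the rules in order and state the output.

hipuamivuf

Rule 1 (post-nasal voicing): no segment meets the environment; /hippuamivvuv/ is unchanged.
Rule 2 (degemination): /pp/ is a geminate; the first /p/ deletes. /vv/ is a geminate; the first /v/ deletes. /hippuamivvuv/ → hipuamivuv.
Rule 3 (final devoicing): /v/ is a voiced obstruent in word-final position, so it devoices to [f]. /hipuamivuv/ → hipuamivuf.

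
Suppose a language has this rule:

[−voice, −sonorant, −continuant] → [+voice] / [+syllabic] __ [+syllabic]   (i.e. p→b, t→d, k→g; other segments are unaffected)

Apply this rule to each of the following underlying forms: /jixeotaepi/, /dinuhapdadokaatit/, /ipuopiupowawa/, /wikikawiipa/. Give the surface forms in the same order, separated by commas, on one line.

/jixeotaepi/: /t/ is a voiceless stop between vowels /o/ and /a/, so it voices to [d]. /p/ is a voiceless stop between vowels /e/ and /i/, so it voices to [b]. → [jixeodaebi].
/dinuhapdadokaatit/: /k/ is a voiceless stop between vowels /o/ and /a/, so it voices to [g]. /t/ is a voiceless stop between vowels /a/ and /i/, so it voices to [d]. → [dinuhapdadogaadit].
/ipuopiupowawa/: /p/ is a voiceless stop between vowels /i/ and /u/, so it voices to [b]. /p/ is a voiceless stop between vowels /o/ and /i/, so it voices to [b]. /p/ is a voiceless stop between vowels /u/ and /o/, so it voices to [b]. → [ibuobiubowawa].
/wikikawiipa/: /k/ is a voiceless stop between vowels /i/ and /i/, so it voices to [g]. /k/ is a voiceless stop between vowels /i/ and /a/, so it voices to [g]. /p/ is a voiceless stop between vowels /i/ and /a/, so it voices to [b]. → [wigigawiiba].

jixeodaebi, dinuhapdadogaadit, ibuobiubowawa, wigigawiiba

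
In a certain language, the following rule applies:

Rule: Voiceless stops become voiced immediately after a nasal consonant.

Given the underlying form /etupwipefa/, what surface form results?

etupwipefa

No segment of /etupwipefa/ meets the structural description of the rule, so the form surfaces unchanged.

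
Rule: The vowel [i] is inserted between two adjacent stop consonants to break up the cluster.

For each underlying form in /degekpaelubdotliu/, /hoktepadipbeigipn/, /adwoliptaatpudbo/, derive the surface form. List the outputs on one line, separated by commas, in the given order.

/degekpaelubdotliu/: /k/ and /p/ form a stop–stop cluster, so [i] is inserted between them. /b/ and /d/ form a stop–stop cluster, so [i] is inserted between them. → [degekipaelubidotliu].
/hoktepadipbeigipn/: /k/ and /t/ form a stop–stop cluster, so [i] is inserted between them. /p/ and /b/ form a stop–stop cluster, so [i] is inserted between them. → [hokitepadipibeigipn].
/adwoliptaatpudbo/: /p/ and /t/ form a stop–stop cluster, so [i] is inserted between them. /t/ and /p/ form a stop–stop cluster, so [i] is inserted between them. /d/ and /b/ form a stop–stop cluster, so [i] is inserted between them. → [adwolipitaatipudibo].

degekipaelubidotliu, hokitepadipibeigipn, adwolipitaatipudibo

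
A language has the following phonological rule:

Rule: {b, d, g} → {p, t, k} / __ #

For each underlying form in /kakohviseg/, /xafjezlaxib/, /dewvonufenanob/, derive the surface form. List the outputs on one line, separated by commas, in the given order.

kakohvisek, xafjezlaxip, dewvonufenanop

/kakohviseg/: /g/ is a voiced stop in word-final position, so it devoices to [k]. → [kakohvisek].
/xafjezlaxib/: /b/ is a voiced stop in word-final position, so it devoices to [p]. → [xafjezlaxip].
/dewvonufenanob/: /b/ is a voiced stop in word-final position, so it devoices to [p]. → [dewvonufenanop].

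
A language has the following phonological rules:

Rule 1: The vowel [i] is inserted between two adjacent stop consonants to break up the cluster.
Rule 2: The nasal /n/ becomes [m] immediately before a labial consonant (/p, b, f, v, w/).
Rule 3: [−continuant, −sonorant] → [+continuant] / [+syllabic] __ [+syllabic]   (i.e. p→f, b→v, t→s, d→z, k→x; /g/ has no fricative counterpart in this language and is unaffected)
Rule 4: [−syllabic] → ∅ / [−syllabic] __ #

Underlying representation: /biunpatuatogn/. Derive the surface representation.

biumpasuasog

Rule 1 (stop-cluster i-epenthesis): no segment meets the environment; /biunpatuatogn/ is unchanged.
Rule 2 (nasal place assimilation): /n/ precedes the labial consonant /p/, so it assimilates in place to [m]. /biunpatuatogn/ → biumpatuatogn.
Rule 3 (intervocalic spirantization): /t/ is a stop between vowels /a/ and /u/, so it spirantizes to the fricative [s]. /t/ is a stop between vowels /a/ and /o/, so it spirantizes to the fricative [s]. /biumpatuatogn/ → biumpasuasogn.
Rule 4 (final cluster simplification): /n/ is the second consonant of a word-final cluster /gn/, so it deletes. /biumpasuasogn/ → biumpasuasog.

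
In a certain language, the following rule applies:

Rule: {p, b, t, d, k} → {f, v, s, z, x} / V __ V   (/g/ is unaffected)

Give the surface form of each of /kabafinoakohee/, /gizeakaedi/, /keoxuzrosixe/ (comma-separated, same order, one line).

/kabafinoakohee/: /b/ is a stop between vowels /a/ and /a/, so it spirantizes to the fricative [v]. /k/ is a stop between vowels /a/ and /o/, so it spirantizes to the fricative [x]. → [kavafinoaxohee].
/gizeakaedi/: /k/ is a stop between vowels /a/ and /a/, so it spirantizes to the fricative [x]. /d/ is a stop between vowels /e/ and /i/, so it spirantizes to the fricative [z]. → [gizeaxaezi].
/keoxuzrosixe/: the rule's environment is not met; surfaces unchanged as [keoxuzrosixe].

kavafinoaxohee, gizeaxaezi, keoxuzrosixe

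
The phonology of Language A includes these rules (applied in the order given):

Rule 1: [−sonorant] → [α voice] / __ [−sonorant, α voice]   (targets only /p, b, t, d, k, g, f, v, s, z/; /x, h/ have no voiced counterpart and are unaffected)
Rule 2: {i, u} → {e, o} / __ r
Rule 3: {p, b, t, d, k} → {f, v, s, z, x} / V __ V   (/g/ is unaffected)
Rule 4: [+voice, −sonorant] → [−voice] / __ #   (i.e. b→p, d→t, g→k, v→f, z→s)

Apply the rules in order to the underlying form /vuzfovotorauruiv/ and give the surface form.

Rule 1 (regressive voicing assimilation): /z/ precedes the voiceless obstruent /f/, so it devoices to [s] by assimilation. /vuzfovotorauruiv/ → vusfovotorauruiv.
Rule 2 (pre-rhotic lowering): /u/ is a high vowel immediately before /r/, so it lowers to [o]. /vusfovotorauruiv/ → vusfovotoraoruiv.
Rule 3 (intervocalic spirantization): /t/ is a stop between vowels /o/ and /o/, so it spirantizes to the fricative [s]. /vusfovotoraoruiv/ → vusfovosoraoruiv.
Rule 4 (final devoicing): /v/ is a voiced obstruent in word-final position, so it devoices to [f]. /vusfovosoraoruiv/ → vusfovosoraoruif.

vusfovosoraoruif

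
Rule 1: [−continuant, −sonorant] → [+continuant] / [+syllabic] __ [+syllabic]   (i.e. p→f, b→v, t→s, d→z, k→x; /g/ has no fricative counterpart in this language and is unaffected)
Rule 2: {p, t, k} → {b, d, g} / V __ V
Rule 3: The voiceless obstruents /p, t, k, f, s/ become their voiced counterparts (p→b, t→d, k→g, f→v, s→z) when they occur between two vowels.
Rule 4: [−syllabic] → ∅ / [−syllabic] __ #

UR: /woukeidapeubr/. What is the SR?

Rule 1 (intervocalic spirantization): /k/ is a stop between vowels /u/ and /e/, so it spirantizes to the fricative [x]. /d/ is a stop between vowels /i/ and /a/, so it spirantizes to the fricative [z]. /p/ is a stop between vowels /a/ and /e/, so it spirantizes to the fricative [f]. /woukeidapeubr/ → wouxeizafeubr.
Rule 2 (intervocalic voicing): no segment meets the environment; /wouxeizafeubr/ is unchanged.
Rule 3 (intervocalic voicing): /f/ is a voiceless obstruent between vowels /a/ and /e/, so it voices to [v]. /wouxeizafeubr/ → wouxeizaveubr.
Rule 4 (final cluster simplification): /r/ is the second consonant of a word-final cluster /br/, so it deletes. /wouxeizaveubr/ → wouxeizaveub.

wouxeizaveub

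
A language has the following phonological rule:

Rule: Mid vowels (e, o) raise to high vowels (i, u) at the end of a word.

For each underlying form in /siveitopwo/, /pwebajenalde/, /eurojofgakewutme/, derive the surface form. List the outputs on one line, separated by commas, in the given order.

/siveitopwo/: /o/ is a mid vowel in word-final position, so it raises to [u]. → [siveitopwu].
/pwebajenalde/: /e/ is a mid vowel in word-final position, so it raises to [i]. → [pwebajenaldi].
/eurojofgakewutme/: /e/ is a mid vowel in word-final position, so it raises to [i]. → [eurojofgakewutmi].

siveitopwu, pwebajenaldi, eurojofgakewutmi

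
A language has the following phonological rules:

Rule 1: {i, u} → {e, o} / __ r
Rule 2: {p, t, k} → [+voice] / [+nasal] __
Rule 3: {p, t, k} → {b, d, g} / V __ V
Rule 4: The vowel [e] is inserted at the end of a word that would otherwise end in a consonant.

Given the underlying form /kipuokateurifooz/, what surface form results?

kibuogadeorifooze

Rule 1 (pre-rhotic lowering): /u/ is a high vowel immediately before /r/, so it lowers to [o]. /kipuokateurifooz/ → kipuokateorifooz.
Rule 2 (post-nasal voicing): no segment meets the environment; /kipuokateorifooz/ is unchanged.
Rule 3 (intervocalic voicing): /p/ is a voiceless stop between vowels /i/ and /u/, so it voices to [b]. /k/ is a voiceless stop between vowels /o/ and /a/, so it voices to [g]. /t/ is a voiceless stop between vowels /a/ and /e/, so it voices to [d]. /kipuokateorifooz/ → kibuogadeorifooz.
Rule 4 (final e-epenthesis): the form ends in the consonant /z/, so [e] is inserted word-finally. /kibuogadeorifooz/ → kibuogadeorifooze.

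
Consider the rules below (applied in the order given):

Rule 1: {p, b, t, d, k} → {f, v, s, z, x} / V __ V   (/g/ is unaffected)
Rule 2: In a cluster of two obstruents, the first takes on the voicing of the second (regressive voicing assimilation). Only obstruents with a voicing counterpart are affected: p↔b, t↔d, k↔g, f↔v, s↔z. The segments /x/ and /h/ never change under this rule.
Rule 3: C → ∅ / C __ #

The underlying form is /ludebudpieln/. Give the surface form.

luzevutpiel

Rule 1 (intervocalic spirantization): /d/ is a stop between vowels /u/ and /e/, so it spirantizes to the fricative [z]. /b/ is a stop between vowels /e/ and /u/, so it spirantizes to the fricative [v]. /ludebudpieln/ → luzevudpieln.
Rule 2 (regressive voicing assimilation): /d/ precedes the voiceless obstruent /p/, so it devoices to [t] by assimilation. /luzevudpieln/ → luzevutpieln.
Rule 3 (final cluster simplification): /n/ is the second consonant of a word-final cluster /ln/, so it deletes. /luzevutpieln/ → luzevutpiel.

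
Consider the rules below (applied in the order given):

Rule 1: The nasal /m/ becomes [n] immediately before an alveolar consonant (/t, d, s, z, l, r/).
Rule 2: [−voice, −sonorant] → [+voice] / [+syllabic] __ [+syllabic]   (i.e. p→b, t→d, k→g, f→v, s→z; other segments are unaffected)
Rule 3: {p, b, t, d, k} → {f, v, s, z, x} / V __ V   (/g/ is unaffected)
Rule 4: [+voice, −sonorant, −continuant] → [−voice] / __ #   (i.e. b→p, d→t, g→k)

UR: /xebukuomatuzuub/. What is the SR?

xevuguomazuzuup

Rule 1 (nasal place assimilation): no segment meets the environment; /xebukuomatuzuub/ is unchanged.
Rule 2 (intervocalic voicing): /k/ is a voiceless obstruent between vowels /u/ and /u/, so it voices to [g]. /t/ is a voiceless obstruent between vowels /a/ and /u/, so it voices to [d]. /xebukuomatuzuub/ → xebuguomaduzuub.
Rule 3 (intervocalic spirantization): /b/ is a stop between vowels /e/ and /u/, so it spirantizes to the fricative [v]. /d/ is a stop between vowels /a/ and /u/, so it spirantizes to the fricative [z]. /xebuguomaduzuub/ → xevuguomazuzuub.
Rule 4 (final devoicing): /b/ is a voiced stop in word-final position, so it devoices to [p]. /xevuguomazuzuub/ → xevuguomazuzuup.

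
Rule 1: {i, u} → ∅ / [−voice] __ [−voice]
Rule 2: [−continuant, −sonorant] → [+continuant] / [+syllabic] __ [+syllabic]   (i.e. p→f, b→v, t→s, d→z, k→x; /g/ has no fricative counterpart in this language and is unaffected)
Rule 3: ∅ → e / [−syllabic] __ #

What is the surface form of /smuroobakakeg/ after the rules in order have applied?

smuroovaxaxege

Rule 1 (high vowel syncope): no segment meets the environment; /smuroobakakeg/ is unchanged.
Rule 2 (intervocalic spirantization): /b/ is a stop between vowels /o/ and /a/, so it spirantizes to the fricative [v]. /k/ is a stop between vowels /a/ and /a/, so it spirantizes to the fricative [x]. /k/ is a stop between vowels /a/ and /e/, so it spirantizes to the fricative [x]. /smuroobakakeg/ → smuroovaxaxeg.
Rule 3 (final e-epenthesis): the form ends in the consonant /g/, so [e] is inserted word-finally. /smuroovaxaxeg/ → smuroovaxaxege.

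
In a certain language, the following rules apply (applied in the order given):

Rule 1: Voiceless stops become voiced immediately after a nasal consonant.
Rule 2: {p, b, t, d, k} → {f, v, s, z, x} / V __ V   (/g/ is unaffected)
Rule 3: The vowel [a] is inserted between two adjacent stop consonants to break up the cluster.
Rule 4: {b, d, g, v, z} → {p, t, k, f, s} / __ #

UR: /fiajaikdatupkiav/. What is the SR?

Rule 1 (post-nasal voicing): no segment meets the environment; /fiajaikdatupkiav/ is unchanged.
Rule 2 (intervocalic spirantization): /t/ is a stop between vowels /a/ and /u/, so it spirantizes to the fricative [s]. /fiajaikdatupkiav/ → fiajaikdasupkiav.
Rule 3 (stop-cluster a-epenthesis): /k/ and /d/ form a stop–stop cluster, so [a] is inserted between them. /p/ and /k/ form a stop–stop cluster, so [a] is inserted between them. /fiajaikdasupkiav/ → fiajaikadasupakiav.
Rule 4 (final devoicing): /v/ is a voiced obstruent in word-final position, so it devoices to [f]. /fiajaikadasupakiav/ → fiajaikadasupakiaf.

fiajaikadasupakiaf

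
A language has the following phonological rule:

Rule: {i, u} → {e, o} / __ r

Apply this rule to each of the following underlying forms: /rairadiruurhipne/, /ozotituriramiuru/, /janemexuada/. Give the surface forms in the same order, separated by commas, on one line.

raeraderuorhipne, ozotitoreramioru, janemexuada

/rairadiruurhipne/: /i/ is a high vowel immediately before /r/, so it lowers to [e]. /i/ is a high vowel immediately before /r/, so it lowers to [e]. /u/ is a high vowel immediately before /r/, so it lowers to [o]. → [raeraderuorhipne].
/ozotituriramiuru/: /u/ is a high vowel immediately before /r/, so it lowers to [o]. /i/ is a high vowel immediately before /r/, so it lowers to [e]. /u/ is a high vowel immediately before /r/, so it lowers to [o]. → [ozotitoreramioru].
/janemexuada/: the rule's environment is not met; surfaces unchanged as [janemexuada].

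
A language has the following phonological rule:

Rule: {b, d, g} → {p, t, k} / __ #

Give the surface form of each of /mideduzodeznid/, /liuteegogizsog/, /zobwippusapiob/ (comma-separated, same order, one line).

/mideduzodeznid/: /d/ is a voiced stop in word-final position, so it devoices to [t]. → [mideduzodeznit].
/liuteegogizsog/: /g/ is a voiced stop in word-final position, so it devoices to [k]. → [liuteegogizsok].
/zobwippusapiob/: /b/ is a voiced stop in word-final position, so it devoices to [p]. → [zobwippusapiop].

mideduzodeznit, liuteegogizsok, zobwippusapiop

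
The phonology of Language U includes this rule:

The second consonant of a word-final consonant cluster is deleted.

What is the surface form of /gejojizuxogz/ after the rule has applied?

/z/ is the second consonant of a word-final cluster /gz/, so it deletes.
Surface form: [gejojizuxog].

gejojizuxog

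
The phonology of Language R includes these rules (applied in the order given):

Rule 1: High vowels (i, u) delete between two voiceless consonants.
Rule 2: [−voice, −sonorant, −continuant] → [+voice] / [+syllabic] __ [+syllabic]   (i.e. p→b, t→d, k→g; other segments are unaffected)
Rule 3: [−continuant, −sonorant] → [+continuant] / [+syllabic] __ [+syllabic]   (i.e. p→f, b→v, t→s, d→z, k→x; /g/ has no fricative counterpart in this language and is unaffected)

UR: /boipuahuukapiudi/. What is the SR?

Rule 1 (high vowel syncope): no segment meets the environment; /boipuahuukapiudi/ is unchanged.
Rule 2 (intervocalic voicing): /p/ is a voiceless stop between vowels /i/ and /u/, so it voices to [b]. /k/ is a voiceless stop between vowels /u/ and /a/, so it voices to [g]. /p/ is a voiceless stop between vowels /a/ and /i/, so it voices to [b]. /boipuahuukapiudi/ → boibuahuugabiudi.
Rule 3 (intervocalic spirantization): /b/ is a stop between vowels /i/ and /u/, so it spirantizes to the fricative [v]. /b/ is a stop between vowels /a/ and /i/, so it spirantizes to the fricative [v]. /d/ is a stop between vowels /u/ and /i/, so it spirantizes to the fricative [z]. /boibuahuugabiudi/ → boivuahuugaviuzi.

boivuahuugaviuzi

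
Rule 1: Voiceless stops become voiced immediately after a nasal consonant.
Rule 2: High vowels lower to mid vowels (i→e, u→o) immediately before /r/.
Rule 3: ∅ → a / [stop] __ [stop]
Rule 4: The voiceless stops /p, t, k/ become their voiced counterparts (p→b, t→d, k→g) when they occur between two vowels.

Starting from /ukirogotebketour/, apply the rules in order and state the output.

ugerogodebagedoor

Rule 1 (post-nasal voicing): no segment meets the environment; /ukirogotebketour/ is unchanged.
Rule 2 (pre-rhotic lowering): /i/ is a high vowel immediately before /r/, so it lowers to [e]. /u/ is a high vowel immediately before /r/, so it lowers to [o]. /ukirogotebketour/ → ukerogotebketoor.
Rule 3 (stop-cluster a-epenthesis): /b/ and /k/ form a stop–stop cluster, so [a] is inserted between them. /ukerogotebketoor/ → ukerogotebaketoor.
Rule 4 (intervocalic voicing): /k/ is a voiceless stop between vowels /u/ and /e/, so it voices to [g]. /t/ is a voiceless stop between vowels /o/ and /e/, so it voices to [d]. /k/ is a voiceless stop between vowels /a/ and /e/, so it voices to [g]. /t/ is a voiceless stop between vowels /e/ and /o/, so it voices to [d]. /ukerogotebaketoor/ → ugerogodebagedoor.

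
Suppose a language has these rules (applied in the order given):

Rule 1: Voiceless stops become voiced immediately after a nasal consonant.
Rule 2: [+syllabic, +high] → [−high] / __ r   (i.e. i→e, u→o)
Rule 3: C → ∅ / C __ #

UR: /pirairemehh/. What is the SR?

Rule 1 (post-nasal voicing): no segment meets the environment; /pirairemehh/ is unchanged.
Rule 2 (pre-rhotic lowering): /i/ is a high vowel immediately before /r/, so it lowers to [e]. /i/ is a high vowel immediately before /r/, so it lowers to [e]. /pirairemehh/ → peraeremehh.
Rule 3 (final cluster simplification): /h/ is the second consonant of a word-final cluster /hh/, so it deletes. /peraeremehh/ → peraeremeh.

peraeremeh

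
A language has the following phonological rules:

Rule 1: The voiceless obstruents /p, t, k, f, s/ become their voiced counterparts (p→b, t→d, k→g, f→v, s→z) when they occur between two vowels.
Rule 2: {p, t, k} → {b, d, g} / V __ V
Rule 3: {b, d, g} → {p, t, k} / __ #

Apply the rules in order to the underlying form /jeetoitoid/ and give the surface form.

jeedoidoit

Rule 1 (intervocalic voicing): /t/ is a voiceless obstruent between vowels /e/ and /o/, so it voices to [d]. /t/ is a voiceless obstruent between vowels /i/ and /o/, so it voices to [d]. /jeetoitoid/ → jeedoidoid.
Rule 2 (intervocalic voicing): no segment meets the environment; /jeedoidoid/ is unchanged.
Rule 3 (final devoicing): /d/ is a voiced stop in word-final position, so it devoices to [t]. /jeedoidoid/ → jeedoidoit.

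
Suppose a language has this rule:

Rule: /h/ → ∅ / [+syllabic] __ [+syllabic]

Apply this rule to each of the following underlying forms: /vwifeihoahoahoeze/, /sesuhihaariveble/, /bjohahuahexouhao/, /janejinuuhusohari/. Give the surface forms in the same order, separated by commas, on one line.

vwifeioaoaoeze, sesuiaariveble, bjoauaexouao, janejinuuusoari

/vwifeihoahoahoeze/: /h/ occurs between vowels /i/ and /o/, so it deletes. /h/ occurs between vowels /a/ and /o/, so it deletes. /h/ occurs between vowels /a/ and /o/, so it deletes. → [vwifeioaoaoeze].
/sesuhihaariveble/: /h/ occurs between vowels /u/ and /i/, so it deletes. /h/ occurs between vowels /i/ and /a/, so it deletes. → [sesuiaariveble].
/bjohahuahexouhao/: /h/ occurs between vowels /o/ and /a/, so it deletes. /h/ occurs between vowels /a/ and /u/, so it deletes. /h/ occurs between vowels /a/ and /e/, so it deletes. /h/ occurs between vowels /u/ and /a/, so it deletes. → [bjoauaexouao].
/janejinuuhusohari/: /h/ occurs between vowels /u/ and /u/, so it deletes. /h/ occurs between vowels /o/ and /a/, so it deletes. → [janejinuuusoari].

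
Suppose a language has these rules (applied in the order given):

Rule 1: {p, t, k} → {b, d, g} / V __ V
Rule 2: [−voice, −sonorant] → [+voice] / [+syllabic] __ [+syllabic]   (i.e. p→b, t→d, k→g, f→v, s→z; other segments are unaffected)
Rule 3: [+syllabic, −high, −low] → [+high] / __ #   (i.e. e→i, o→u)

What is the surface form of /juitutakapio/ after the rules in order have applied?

Rule 1 (intervocalic voicing): /t/ is a voiceless stop between vowels /i/ and /u/, so it voices to [d]. /t/ is a voiceless stop between vowels /u/ and /a/, so it voices to [d]. /k/ is a voiceless stop between vowels /a/ and /a/, so it voices to [g]. /p/ is a voiceless stop between vowels /a/ and /i/, so it voices to [b]. /juitutakapio/ → juidudagabio.
Rule 2 (intervocalic voicing): no segment meets the environment; /juidudagabio/ is unchanged.
Rule 3 (final vowel raising): /o/ is a mid vowel in word-final position, so it raises to [u]. /juidudagabio/ → juidudagabiu.

juidudagabiu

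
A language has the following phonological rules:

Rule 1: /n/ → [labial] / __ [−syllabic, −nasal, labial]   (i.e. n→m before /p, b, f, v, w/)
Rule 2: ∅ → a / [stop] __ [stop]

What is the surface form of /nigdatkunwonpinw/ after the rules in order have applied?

nigadatakumwompimw

Rule 1 (nasal place assimilation): /n/ precedes the labial consonant /w/, so it assimilates in place to [m]. /n/ precedes the labial consonant /p/, so it assimilates in place to [m]. /n/ precedes the labial consonant /w/, so it assimilates in place to [m]. /nigdatkunwonpinw/ → nigdatkumwompimw.
Rule 2 (stop-cluster a-epenthesis): /g/ and /d/ form a stop–stop cluster, so [a] is inserted between them. /t/ and /k/ form a stop–stop cluster, so [a] is inserted between them. /nigdatkumwompimw/ → nigadatakumwompimw.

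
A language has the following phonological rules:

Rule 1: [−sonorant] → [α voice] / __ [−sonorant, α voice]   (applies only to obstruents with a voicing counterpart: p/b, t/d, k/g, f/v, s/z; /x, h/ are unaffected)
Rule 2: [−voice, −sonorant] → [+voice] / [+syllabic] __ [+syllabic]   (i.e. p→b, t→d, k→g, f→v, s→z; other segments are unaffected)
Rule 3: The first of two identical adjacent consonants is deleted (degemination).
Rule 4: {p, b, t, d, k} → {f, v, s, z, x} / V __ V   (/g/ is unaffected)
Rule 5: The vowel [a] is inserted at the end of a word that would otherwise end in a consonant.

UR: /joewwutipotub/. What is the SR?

Rule 1 (regressive voicing assimilation): no segment meets the environment; /joewwutipotub/ is unchanged.
Rule 2 (intervocalic voicing): /t/ is a voiceless obstruent between vowels /u/ and /i/, so it voices to [d]. /p/ is a voiceless obstruent between vowels /i/ and /o/, so it voices to [b]. /t/ is a voiceless obstruent between vowels /o/ and /u/, so it voices to [d]. /joewwutipotub/ → joewwudibodub.
Rule 3 (degemination): /ww/ is a geminate; the first /w/ deletes. /joewwudibodub/ → joewudibodub.
Rule 4 (intervocalic spirantization): /d/ is a stop between vowels /u/ and /i/, so it spirantizes to the fricative [z]. /b/ is a stop between vowels /i/ and /o/, so it spirantizes to the fricative [v]. /d/ is a stop between vowels /o/ and /u/, so it spirantizes to the fricative [z]. /joewudibodub/ → joewuzivozub.
Rule 5 (final a-epenthesis): the form ends in the consonant /b/, so [a] is inserted word-finally. /joewuzivozub/ → joewuzivozuba.

joewuzivozuba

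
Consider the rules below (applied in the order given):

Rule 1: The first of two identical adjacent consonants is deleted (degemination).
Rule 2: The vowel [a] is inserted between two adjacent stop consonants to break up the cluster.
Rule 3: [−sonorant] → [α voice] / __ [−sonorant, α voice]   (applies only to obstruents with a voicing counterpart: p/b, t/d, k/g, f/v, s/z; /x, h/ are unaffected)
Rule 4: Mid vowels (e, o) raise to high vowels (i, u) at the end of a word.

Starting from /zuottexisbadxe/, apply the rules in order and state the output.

Rule 1 (degemination): /tt/ is a geminate; the first /t/ deletes. /zuottexisbadxe/ → zuotexisbadxe.
Rule 2 (stop-cluster a-epenthesis): no segment meets the environment; /zuotexisbadxe/ is unchanged.
Rule 3 (regressive voicing assimilation): /s/ precedes the voiced obstruent /b/, so it voices to [z] by assimilation. /d/ precedes the voiceless obstruent /x/, so it devoices to [t] by assimilation. /zuotexisbadxe/ → zuotexizbatxe.
Rule 4 (final vowel raising): /e/ is a mid vowel in word-final position, so it raises to [i]. /zuotexizbatxe/ → zuotexizbatxi.

zuotexizbatxi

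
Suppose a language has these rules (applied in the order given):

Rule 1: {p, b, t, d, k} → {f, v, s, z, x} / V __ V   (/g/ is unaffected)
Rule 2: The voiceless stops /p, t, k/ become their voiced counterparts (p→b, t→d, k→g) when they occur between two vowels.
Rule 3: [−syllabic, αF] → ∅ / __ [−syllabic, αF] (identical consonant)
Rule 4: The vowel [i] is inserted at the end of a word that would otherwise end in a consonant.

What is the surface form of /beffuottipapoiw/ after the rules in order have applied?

Rule 1 (intervocalic spirantization): /p/ is a stop between vowels /i/ and /a/, so it spirantizes to the fricative [f]. /p/ is a stop between vowels /a/ and /o/, so it spirantizes to the fricative [f]. /beffuottipapoiw/ → beffuottifafoiw.
Rule 2 (intervocalic voicing): no segment meets the environment; /beffuottifafoiw/ is unchanged.
Rule 3 (degemination): /ff/ is a geminate; the first /f/ deletes. /tt/ is a geminate; the first /t/ deletes. /beffuottifafoiw/ → befuotifafoiw.
Rule 4 (final i-epenthesis): the form ends in the consonant /w/, so [i] is inserted word-finally. /befuotifafoiw/ → befuotifafoiwi.

befuotifafoiwi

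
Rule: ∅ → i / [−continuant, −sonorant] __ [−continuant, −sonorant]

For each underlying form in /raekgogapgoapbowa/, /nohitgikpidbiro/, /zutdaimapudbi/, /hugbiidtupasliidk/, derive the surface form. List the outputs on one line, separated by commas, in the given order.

/raekgogapgoapbowa/: /k/ and /g/ form a stop–stop cluster, so [i] is inserted between them. /p/ and /g/ form a stop–stop cluster, so [i] is inserted between them. /p/ and /b/ form a stop–stop cluster, so [i] is inserted between them. → [raekigogapigoapibowa].
/nohitgikpidbiro/: /t/ and /g/ form a stop–stop cluster, so [i] is inserted between them. /k/ and /p/ form a stop–stop cluster, so [i] is inserted between them. /d/ and /b/ form a stop–stop cluster, so [i] is inserted between them. → [nohitigikipidibiro].
/zutdaimapudbi/: /t/ and /d/ form a stop–stop cluster, so [i] is inserted between them. /d/ and /b/ form a stop–stop cluster, so [i] is inserted between them. → [zutidaimapudibi].
/hugbiidtupasliidk/: /g/ and /b/ form a stop–stop cluster, so [i] is inserted between them. /d/ and /t/ form a stop–stop cluster, so [i] is inserted between them. /d/ and /k/ form a stop–stop cluster, so [i] is inserted between them. → [hugibiiditupasliidik].

raekigogapigoapibowa, nohitigikipidibiro, zutidaimapudibi, hugibiiditupasliidik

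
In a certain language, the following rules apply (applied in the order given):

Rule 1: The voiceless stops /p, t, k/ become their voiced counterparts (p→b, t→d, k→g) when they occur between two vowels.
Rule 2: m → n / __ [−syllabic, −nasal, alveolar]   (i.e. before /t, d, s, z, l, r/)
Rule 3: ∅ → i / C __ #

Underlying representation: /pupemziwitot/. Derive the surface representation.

pubenziwidoti

Rule 1 (intervocalic voicing): /p/ is a voiceless stop between vowels /u/ and /e/, so it voices to [b]. /t/ is a voiceless stop between vowels /i/ and /o/, so it voices to [d]. /pupemziwitot/ → pubemziwidot.
Rule 2 (nasal place assimilation): /m/ precedes the alveolar consonant /z/, so it assimilates in place to [n]. /pubemziwidot/ → pubenziwidot.
Rule 3 (final i-epenthesis): the form ends in the consonant /t/, so [i] is inserted word-finally. /pubenziwidot/ → pubenziwidoti.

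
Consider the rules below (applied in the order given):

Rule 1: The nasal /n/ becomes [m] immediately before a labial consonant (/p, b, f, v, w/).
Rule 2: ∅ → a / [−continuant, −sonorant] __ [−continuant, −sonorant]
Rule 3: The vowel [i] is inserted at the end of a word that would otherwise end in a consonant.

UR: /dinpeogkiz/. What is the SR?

dimpeogakizi

Rule 1 (nasal place assimilation): /n/ precedes the labial consonant /p/, so it assimilates in place to [m]. /dinpeogkiz/ → dimpeogkiz.
Rule 2 (stop-cluster a-epenthesis): /g/ and /k/ form a stop–stop cluster, so [a] is inserted between them. /dimpeogkiz/ → dimpeogakiz.
Rule 3 (final i-epenthesis): the form ends in the consonant /z/, so [i] is inserted word-finally. /dimpeogakiz/ → dimpeogakizi.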